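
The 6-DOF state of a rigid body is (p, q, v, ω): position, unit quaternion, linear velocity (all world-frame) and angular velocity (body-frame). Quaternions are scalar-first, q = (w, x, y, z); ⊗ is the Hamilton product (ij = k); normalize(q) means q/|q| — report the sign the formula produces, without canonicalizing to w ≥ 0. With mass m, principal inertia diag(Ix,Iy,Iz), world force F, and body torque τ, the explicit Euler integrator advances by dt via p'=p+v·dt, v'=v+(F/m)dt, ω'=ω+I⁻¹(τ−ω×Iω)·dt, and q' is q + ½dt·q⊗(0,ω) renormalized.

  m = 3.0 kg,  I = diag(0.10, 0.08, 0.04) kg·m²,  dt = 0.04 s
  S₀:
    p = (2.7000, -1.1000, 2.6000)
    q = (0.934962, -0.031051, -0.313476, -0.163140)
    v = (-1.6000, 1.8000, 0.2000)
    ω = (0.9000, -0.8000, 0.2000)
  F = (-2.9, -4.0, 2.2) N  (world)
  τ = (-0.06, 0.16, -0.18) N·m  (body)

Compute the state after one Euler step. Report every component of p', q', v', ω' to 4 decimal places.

α = I⁻¹(τ − ω×Iω) = (-0.6640, 1.8650, -4.8600)
ω + α·dt = (0.8734, -0.7254, 0.0056)
Hamilton product q⊗(0,ω) = (-0.1902069, 0.6482586, -0.8885854, 0.4939616)
q' = normalize(q + ½dt·q⊗(0,ω)) = (0.9309, -0.0181, -0.3311, -0.1532)
linear accel F/m = (-0.9667, -1.3333, 0.7333)
new position p' = (2.6360, -1.0280, 2.6080)
v' = v + a·dt = (-1.6387, 1.7467, 0.2293)

p' = (2.6360, -1.0280, 2.6080)
q' = (0.9309, -0.0181, -0.3311, -0.1532)
v' = (-1.6387, 1.7467, 0.2293)
ω' = (0.8734, -0.7254, 0.0056)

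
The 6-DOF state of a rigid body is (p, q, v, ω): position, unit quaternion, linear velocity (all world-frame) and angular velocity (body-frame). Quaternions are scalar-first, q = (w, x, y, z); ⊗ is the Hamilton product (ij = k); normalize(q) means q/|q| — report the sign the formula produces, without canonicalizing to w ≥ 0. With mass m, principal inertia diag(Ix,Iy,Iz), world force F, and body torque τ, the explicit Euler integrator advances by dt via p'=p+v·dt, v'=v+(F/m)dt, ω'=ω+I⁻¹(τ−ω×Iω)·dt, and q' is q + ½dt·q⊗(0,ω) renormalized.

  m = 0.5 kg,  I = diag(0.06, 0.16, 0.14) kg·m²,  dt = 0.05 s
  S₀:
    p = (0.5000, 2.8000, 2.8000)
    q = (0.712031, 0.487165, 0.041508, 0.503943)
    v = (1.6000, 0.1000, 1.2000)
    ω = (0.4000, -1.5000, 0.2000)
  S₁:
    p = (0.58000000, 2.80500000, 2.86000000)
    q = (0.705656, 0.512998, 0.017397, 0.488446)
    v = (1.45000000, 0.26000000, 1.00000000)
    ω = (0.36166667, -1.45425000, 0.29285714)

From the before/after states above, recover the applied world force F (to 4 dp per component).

F = (-1.5000, 1.6000, -2.0000)

v₁ − v₀ = (-0.15000000, 0.16000000, -0.20000000)
m·(v₁−v₀)/dt = (-1.5000, 1.6000, -2.0000)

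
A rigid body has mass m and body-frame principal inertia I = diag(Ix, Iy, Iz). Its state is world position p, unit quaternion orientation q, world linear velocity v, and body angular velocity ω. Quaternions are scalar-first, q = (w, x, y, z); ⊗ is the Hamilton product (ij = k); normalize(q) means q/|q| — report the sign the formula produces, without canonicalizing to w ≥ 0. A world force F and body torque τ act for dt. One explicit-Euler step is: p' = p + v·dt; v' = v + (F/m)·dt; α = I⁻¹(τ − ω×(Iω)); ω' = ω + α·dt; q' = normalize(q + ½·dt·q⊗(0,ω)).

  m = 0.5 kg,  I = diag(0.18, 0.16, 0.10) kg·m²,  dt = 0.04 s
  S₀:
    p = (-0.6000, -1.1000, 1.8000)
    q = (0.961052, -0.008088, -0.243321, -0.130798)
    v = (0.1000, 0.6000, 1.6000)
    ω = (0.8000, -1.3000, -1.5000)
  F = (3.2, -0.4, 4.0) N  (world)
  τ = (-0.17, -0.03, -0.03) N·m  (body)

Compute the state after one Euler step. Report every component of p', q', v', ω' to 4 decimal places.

p' = (-0.5960, -1.0760, 1.8640)
q' = (0.9501, 0.0112, -0.2704, -0.1554)
v' = (0.3560, 0.5680, 1.9200)
ω' = (0.7882, -1.2835, -1.5203)

linear accel F/m = (6.4000, -0.8000, 8.0000)
p + v·dt = (-0.5960, -1.0760, 1.8640)
new velocity v' = (0.3560, 0.5680, 1.9200)
gyro term ω×Iω = (-0.1170, -0.0960, 0.0208)
angular accel α = (-0.2944, 0.4125, -0.5080)
ω' = ω + α·dt = (0.7882, -1.2835, -1.5203)
Hamilton product q⊗(0,ω) = (-0.5060439, 0.9637857, -1.3661380, -1.2364068)
q' = normalize(q + ½dt·q⊗(0,ω)) = (0.9501, 0.0112, -0.2704, -0.1554)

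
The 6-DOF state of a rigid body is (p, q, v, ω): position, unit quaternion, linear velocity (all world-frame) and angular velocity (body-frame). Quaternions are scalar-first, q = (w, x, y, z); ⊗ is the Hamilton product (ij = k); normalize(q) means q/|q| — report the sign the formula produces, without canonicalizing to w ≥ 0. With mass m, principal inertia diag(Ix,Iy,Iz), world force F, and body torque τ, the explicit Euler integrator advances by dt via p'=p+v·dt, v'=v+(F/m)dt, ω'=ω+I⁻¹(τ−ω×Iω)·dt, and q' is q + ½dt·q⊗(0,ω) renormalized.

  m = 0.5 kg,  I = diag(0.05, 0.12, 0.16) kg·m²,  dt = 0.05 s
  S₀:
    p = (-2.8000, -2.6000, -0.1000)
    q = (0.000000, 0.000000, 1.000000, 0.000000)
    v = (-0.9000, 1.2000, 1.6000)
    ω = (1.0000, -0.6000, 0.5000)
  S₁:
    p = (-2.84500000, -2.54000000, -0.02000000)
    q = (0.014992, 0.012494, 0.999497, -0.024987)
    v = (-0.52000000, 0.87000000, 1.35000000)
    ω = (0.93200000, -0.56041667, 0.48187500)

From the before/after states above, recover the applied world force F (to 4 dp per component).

Δv = v₁−v₀ = (0.38000000, -0.33000000, -0.25000000)
F = m·Δv/dt = (3.8000, -3.3000, -2.5000)

F = (3.8000, -3.3000, -2.5000)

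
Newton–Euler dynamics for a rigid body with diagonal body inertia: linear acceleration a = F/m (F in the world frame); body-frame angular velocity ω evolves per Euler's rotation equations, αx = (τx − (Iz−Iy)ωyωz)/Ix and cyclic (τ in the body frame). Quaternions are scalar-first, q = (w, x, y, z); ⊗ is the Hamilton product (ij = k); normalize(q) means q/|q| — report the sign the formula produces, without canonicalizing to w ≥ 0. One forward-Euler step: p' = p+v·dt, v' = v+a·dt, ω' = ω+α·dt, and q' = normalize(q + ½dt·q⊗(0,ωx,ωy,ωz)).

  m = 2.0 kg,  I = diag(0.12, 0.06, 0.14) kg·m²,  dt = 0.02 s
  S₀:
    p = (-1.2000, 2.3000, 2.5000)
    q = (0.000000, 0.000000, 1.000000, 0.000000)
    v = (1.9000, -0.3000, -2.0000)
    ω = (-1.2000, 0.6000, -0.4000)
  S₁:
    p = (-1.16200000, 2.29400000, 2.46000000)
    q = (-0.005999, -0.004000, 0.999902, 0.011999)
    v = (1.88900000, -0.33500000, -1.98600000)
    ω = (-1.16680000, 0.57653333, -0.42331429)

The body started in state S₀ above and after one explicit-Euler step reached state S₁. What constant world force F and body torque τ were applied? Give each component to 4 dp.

v₁ − v₀ = (-0.01100000, -0.03500000, 0.01400000)
F = m·Δv/dt = (-1.1000, -3.5000, 1.4000)
ω₁ − ω₀ = (0.03320000, -0.02346667, -0.02331429)
I·α + gyro = (0.1800, -0.0800, -0.1200)

F = (-1.1000, -3.5000, 1.4000)
τ = (0.1800, -0.0800, -0.1200)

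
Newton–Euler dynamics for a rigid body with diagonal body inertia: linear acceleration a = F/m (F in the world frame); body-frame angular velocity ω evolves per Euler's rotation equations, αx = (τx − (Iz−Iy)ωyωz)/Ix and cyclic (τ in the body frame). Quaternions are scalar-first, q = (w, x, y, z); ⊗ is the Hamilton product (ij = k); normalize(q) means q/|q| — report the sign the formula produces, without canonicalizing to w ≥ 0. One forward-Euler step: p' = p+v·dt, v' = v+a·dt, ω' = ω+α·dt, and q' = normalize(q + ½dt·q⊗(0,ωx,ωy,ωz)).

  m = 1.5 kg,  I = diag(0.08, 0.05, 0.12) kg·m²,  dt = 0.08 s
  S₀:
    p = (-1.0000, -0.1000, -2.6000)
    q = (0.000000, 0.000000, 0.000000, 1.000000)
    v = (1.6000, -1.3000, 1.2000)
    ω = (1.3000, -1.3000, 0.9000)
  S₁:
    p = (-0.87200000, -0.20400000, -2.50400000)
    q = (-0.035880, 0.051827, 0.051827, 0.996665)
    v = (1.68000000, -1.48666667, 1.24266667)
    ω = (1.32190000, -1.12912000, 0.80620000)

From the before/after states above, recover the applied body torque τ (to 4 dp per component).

τ = (-0.0600, 0.0600, -0.0900)

ω₁ − ω₀ = (0.02190000, 0.17088000, -0.09380000)
applied torque τ = (-0.0600, 0.0600, -0.0900)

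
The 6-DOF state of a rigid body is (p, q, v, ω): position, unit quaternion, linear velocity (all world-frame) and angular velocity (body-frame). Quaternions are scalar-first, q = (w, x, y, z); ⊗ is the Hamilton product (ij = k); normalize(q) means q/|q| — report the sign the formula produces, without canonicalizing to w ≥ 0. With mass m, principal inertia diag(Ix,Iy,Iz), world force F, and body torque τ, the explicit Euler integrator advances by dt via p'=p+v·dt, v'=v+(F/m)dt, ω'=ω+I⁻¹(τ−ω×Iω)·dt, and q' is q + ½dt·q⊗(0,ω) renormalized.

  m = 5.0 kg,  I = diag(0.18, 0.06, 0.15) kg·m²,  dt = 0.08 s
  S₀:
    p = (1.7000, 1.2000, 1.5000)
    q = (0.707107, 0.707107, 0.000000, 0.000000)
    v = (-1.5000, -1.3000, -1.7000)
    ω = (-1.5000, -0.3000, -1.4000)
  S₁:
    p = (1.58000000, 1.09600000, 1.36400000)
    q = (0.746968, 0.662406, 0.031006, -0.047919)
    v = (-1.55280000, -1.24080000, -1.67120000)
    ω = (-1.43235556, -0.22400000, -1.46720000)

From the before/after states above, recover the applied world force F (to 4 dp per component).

v₁ − v₀ = (-0.05280000, 0.05920000, 0.02880000)
applied force F = (-3.3000, 3.7000, 1.8000)

F = (-3.3000, 3.7000, 1.8000)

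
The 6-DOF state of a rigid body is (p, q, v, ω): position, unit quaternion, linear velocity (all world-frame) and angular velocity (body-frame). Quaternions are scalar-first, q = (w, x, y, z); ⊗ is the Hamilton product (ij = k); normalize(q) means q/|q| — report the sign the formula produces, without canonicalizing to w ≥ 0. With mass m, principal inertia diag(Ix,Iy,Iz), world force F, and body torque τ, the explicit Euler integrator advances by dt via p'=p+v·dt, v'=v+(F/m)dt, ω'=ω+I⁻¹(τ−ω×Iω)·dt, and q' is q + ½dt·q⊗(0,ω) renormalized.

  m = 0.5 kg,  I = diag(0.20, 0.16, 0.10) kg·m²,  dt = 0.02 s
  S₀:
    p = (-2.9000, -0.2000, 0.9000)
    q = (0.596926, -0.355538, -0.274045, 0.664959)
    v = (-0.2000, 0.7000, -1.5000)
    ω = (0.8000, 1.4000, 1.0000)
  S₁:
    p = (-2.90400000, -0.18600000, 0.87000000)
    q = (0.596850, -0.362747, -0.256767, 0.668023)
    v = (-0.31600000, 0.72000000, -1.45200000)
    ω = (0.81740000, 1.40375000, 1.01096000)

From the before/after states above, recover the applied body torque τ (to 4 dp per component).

τ = (0.0900, 0.1100, 0.0100)

ω₁ − ω₀ = (0.01740000, 0.00375000, 0.01096000)
ω₀×(Iω₀) = (-0.0840, 0.0800, -0.0448)
τ = I·(Δω/dt) + ω₀×(Iω₀) = (0.0900, 0.1100, 0.0100)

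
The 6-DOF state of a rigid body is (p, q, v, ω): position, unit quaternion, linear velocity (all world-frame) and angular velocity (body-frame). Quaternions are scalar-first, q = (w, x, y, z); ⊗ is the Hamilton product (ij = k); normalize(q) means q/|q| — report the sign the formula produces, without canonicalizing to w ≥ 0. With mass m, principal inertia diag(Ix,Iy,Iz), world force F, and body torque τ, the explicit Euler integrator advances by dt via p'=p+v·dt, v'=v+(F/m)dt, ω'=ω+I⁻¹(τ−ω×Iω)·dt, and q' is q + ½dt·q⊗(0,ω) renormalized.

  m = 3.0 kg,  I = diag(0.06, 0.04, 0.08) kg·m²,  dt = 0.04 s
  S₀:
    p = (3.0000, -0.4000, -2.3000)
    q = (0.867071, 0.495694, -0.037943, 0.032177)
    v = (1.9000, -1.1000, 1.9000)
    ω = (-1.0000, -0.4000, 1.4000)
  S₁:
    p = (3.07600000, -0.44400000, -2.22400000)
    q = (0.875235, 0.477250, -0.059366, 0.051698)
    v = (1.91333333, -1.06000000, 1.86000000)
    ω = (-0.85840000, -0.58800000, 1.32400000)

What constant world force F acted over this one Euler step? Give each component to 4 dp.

velocity change Δv = (0.01333333, 0.04000000, -0.04000000)
applied force F = (1.0000, 3.0000, -3.0000)

F = (1.0000, 3.0000, -3.0000)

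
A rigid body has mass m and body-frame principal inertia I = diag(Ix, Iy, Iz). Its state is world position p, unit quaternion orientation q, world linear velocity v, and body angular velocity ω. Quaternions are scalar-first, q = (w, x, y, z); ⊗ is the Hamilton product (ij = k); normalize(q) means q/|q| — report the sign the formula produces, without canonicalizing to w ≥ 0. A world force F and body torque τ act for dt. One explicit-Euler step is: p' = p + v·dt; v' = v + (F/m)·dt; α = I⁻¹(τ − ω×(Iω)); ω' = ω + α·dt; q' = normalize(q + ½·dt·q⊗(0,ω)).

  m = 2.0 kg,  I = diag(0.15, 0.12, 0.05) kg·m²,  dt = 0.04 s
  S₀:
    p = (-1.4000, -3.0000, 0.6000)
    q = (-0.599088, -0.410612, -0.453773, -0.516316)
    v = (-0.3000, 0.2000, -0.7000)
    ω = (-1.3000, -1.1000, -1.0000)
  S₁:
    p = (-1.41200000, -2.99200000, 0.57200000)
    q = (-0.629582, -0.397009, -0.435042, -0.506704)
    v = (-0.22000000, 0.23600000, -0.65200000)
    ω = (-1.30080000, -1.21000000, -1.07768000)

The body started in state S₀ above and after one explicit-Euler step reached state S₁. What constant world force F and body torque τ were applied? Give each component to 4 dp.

F = (4.0000, 1.8000, 2.4000)
τ = (-0.0800, -0.2000, -0.1400)

Δv = v₁−v₀ = (0.08000000, 0.03600000, 0.04800000)
F = m·Δv/dt = (4.0000, 1.8000, 2.4000)
ω₁ − ω₀ = (-0.00080000, -0.11000000, -0.07768000)
gyro term ω₀×Iω₀ = (-0.0770, 0.1300, -0.0429)
τ = I·(Δω/dt) + ω₀×(Iω₀) = (-0.0800, -0.2000, -0.1400)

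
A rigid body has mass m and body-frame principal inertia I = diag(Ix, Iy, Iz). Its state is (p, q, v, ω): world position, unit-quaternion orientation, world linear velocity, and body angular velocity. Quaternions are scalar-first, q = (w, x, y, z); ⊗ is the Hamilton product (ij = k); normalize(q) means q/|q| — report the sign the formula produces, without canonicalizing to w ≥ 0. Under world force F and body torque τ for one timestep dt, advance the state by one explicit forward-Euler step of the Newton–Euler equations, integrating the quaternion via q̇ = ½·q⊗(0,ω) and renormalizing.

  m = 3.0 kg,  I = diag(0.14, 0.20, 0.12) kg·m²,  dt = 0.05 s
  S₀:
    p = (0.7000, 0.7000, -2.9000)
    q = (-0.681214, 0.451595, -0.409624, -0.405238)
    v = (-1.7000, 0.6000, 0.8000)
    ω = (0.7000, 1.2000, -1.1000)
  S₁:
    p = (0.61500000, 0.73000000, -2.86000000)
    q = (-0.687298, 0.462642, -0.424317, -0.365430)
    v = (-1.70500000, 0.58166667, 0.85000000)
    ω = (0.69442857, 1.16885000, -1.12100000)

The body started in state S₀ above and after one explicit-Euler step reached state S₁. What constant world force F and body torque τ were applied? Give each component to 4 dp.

F = (-0.3000, -1.1000, 3.0000)
τ = (0.0900, -0.1400, 0.0000)

ω₁ − ω₀ = (-0.00557143, -0.03115000, -0.02100000)
gyro term ω₀×Iω₀ = (0.1056, -0.0154, 0.0504)
applied torque τ = (0.0900, -0.1400, 0.0000)
Δv = v₁−v₀ = (-0.00500000, -0.01833333, 0.05000000)
m·(v₁−v₀)/dt = (-0.3000, -1.1000, 3.0000)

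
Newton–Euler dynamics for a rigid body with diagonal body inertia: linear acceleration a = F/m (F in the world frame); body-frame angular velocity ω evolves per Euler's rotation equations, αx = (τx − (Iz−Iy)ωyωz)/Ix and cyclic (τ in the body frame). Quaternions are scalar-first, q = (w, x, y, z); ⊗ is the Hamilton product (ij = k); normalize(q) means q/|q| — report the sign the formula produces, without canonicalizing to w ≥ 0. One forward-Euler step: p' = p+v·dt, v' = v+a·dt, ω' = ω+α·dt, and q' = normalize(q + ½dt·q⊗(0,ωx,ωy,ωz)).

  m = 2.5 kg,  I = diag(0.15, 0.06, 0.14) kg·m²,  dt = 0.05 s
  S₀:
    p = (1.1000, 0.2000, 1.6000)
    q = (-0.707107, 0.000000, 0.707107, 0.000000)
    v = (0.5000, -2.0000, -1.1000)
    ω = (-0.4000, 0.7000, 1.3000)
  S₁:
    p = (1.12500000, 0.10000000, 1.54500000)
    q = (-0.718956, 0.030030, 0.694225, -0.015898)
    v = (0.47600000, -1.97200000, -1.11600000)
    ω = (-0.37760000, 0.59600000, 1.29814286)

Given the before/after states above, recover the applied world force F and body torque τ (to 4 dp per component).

velocity change Δv = (-0.02400000, 0.02800000, -0.01600000)
m·(v₁−v₀)/dt = (-1.2000, 1.4000, -0.8000)
rate change Δω = (0.02240000, -0.10400000, -0.00185714)
precession coupling = (0.0728, -0.0052, 0.0252)
applied torque τ = (0.1400, -0.1300, 0.0200)

F = (-1.2000, 1.4000, -0.8000)
τ = (0.1400, -0.1300, 0.0200)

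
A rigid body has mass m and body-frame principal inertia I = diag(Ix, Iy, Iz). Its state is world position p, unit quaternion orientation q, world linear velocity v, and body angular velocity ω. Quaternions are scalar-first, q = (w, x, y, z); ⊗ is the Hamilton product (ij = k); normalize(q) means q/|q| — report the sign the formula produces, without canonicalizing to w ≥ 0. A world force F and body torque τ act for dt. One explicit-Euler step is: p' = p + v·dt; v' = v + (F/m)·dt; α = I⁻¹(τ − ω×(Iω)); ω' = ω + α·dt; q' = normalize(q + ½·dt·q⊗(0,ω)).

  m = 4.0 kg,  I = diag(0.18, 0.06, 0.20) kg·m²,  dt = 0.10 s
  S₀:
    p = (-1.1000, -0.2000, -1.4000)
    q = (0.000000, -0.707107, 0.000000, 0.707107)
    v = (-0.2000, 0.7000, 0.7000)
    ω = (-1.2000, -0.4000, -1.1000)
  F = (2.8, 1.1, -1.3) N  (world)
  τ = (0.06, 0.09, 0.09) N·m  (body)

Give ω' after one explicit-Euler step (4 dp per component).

ω' = (-1.2009, -0.2060, -1.0262)

precession coupling ω×(Iω) = (0.0616, -0.0264, -0.0576)
α = I⁻¹(τ − ω×Iω) = (-0.0089, 1.9400, 0.7380)
new body rate ω' = (-1.2009, -0.2060, -1.0262)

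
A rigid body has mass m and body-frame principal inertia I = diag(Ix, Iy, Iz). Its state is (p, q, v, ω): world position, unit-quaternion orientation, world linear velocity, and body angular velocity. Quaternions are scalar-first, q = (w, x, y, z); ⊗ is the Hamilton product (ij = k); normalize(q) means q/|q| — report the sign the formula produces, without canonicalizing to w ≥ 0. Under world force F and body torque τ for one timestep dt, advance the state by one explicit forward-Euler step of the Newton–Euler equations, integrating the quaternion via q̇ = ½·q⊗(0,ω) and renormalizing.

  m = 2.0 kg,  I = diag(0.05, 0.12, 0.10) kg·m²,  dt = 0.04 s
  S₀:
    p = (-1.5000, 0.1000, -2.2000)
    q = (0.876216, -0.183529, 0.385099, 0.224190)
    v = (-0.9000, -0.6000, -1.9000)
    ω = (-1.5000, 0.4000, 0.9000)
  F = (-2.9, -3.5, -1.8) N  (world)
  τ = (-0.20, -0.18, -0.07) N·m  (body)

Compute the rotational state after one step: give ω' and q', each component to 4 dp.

ω' = (-1.6542, 0.3175, 0.8888)
q' = (0.8630, -0.2045, 0.3884, 0.2499)

angular accel α = (-3.8560, -2.0625, -0.2800)
new body rate ω' = (-1.6542, 0.3175, 0.8888)
2q̇ = q⊗(0,ω) = (-0.6311041, -1.0574109, 0.1793775, 1.2928313)
updated quaternion q' = (0.8630, -0.2045, 0.3884, 0.2499)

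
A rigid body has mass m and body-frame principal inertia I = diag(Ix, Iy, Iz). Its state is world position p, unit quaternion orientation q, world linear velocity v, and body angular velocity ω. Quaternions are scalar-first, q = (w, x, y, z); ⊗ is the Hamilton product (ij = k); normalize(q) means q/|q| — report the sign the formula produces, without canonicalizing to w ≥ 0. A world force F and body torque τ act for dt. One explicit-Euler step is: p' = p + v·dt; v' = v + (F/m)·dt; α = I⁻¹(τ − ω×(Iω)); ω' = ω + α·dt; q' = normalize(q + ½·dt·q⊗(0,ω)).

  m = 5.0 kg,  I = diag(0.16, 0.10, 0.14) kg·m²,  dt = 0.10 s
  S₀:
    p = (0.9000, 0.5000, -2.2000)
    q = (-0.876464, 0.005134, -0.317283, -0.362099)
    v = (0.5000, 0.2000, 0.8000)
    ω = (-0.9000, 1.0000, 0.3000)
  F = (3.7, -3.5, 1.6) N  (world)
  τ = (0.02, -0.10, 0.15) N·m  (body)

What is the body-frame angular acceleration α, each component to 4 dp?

α = (0.0500, -0.9460, 0.6857)

ω×(Iω) gyroscopic = (0.0120, -0.0054, 0.0540)
angular accel α = (0.0500, -0.9460, 0.6857)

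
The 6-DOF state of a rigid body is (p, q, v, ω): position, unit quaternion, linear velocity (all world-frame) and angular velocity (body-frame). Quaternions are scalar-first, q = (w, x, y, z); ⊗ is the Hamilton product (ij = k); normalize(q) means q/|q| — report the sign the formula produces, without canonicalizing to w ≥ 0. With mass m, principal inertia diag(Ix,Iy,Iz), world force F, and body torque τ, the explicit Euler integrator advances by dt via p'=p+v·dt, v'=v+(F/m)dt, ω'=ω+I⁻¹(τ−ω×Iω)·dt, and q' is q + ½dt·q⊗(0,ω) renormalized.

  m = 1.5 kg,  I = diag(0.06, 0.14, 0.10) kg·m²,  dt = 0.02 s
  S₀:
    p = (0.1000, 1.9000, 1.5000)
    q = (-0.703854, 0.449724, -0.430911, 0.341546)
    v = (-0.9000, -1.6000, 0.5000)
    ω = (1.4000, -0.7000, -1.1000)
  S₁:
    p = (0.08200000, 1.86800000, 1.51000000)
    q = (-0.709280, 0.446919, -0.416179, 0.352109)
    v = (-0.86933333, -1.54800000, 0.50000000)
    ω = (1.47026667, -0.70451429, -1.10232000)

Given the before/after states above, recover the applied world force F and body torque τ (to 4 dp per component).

F = (2.3000, 3.9000, 0.0000)
τ = (0.1800, 0.0300, -0.0900)

v₁ − v₀ = (0.03066667, 0.05200000, 0.00000000)
m·(v₁−v₀)/dt = (2.3000, 3.9000, 0.0000)
ω₁ − ω₀ = (0.07026667, -0.00451429, -0.00232000)
gyro term ω₀×Iω₀ = (-0.0308, 0.0616, -0.0784)
applied torque τ = (0.1800, 0.0300, -0.0900)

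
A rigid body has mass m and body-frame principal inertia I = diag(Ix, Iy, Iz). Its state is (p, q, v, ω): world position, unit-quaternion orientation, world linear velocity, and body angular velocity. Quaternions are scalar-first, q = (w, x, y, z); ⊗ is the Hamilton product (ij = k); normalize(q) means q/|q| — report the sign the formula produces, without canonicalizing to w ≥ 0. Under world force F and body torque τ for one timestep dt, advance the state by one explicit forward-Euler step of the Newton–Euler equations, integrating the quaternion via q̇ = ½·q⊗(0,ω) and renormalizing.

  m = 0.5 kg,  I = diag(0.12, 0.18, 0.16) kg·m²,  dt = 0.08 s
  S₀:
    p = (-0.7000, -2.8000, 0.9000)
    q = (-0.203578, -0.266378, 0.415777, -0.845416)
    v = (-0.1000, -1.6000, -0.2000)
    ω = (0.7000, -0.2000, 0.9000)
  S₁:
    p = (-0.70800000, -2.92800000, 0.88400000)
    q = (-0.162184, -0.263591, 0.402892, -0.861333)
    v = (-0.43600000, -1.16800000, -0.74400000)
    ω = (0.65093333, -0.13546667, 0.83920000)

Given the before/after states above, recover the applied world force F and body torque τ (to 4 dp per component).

Δv = v₁−v₀ = (-0.33600000, 0.43200000, -0.54400000)
m·(v₁−v₀)/dt = (-2.1000, 2.7000, -3.4000)
Δω = ω₁−ω₀ = (-0.04906667, 0.06453333, -0.06080000)
applied torque τ = (-0.0700, 0.1200, -0.1300)

F = (-2.1000, 2.7000, -3.4000)
τ = (-0.0700, 0.1200, -0.1300)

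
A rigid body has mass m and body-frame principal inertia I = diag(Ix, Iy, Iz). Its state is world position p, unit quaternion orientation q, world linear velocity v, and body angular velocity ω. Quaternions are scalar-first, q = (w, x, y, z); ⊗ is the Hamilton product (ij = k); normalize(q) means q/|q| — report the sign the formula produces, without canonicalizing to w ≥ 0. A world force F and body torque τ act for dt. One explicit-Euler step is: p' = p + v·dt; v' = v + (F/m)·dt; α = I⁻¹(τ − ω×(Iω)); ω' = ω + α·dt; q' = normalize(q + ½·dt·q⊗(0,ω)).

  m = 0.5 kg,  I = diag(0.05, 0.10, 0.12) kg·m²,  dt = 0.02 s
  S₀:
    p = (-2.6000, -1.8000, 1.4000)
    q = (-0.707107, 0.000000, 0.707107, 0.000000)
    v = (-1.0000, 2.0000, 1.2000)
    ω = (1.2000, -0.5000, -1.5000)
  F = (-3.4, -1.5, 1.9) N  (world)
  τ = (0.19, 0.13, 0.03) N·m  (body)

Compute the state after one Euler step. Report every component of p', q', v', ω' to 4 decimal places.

p' = (-2.6200, -1.7600, 1.4240)
q' = (-0.7034, -0.0191, 0.7105, 0.0021)
v' = (-1.1360, 1.9400, 1.2760)
ω' = (1.2700, -0.4992, -1.4900)

a = F/m = (-6.8000, -3.0000, 3.8000)
p' = p + v·dt = (-2.6200, -1.7600, 1.4240)
new velocity v' = (-1.1360, 1.9400, 1.2760)
precession coupling ω×(Iω) = (0.0150, 0.1260, -0.0300)
α = I⁻¹(τ − ω×Iω) = (3.5000, 0.0400, 0.5000)
ω + α·dt = (1.2700, -0.4992, -1.4900)
2q̇ = q⊗(0,ω) = (0.3535535, -1.9091889, 0.3535535, 0.2121321)
q + ½dt·q⊗(0,ω), renormalized = (-0.7034, -0.0191, 0.7105, 0.0021)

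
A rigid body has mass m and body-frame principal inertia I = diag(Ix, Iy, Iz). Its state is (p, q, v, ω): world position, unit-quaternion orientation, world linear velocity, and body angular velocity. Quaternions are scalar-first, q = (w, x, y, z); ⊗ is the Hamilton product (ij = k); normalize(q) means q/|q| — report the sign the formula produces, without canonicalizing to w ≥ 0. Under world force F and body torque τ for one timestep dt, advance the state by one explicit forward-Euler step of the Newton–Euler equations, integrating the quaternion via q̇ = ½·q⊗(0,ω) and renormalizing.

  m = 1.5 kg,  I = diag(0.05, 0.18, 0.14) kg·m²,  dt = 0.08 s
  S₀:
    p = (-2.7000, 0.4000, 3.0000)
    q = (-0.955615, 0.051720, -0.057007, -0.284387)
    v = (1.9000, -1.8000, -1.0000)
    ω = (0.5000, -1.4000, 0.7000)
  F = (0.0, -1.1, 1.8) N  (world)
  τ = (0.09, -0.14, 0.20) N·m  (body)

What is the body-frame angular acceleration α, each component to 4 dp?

α = (1.0160, -0.6028, 2.0786)

gyro term ω×Iω = (0.0392, -0.0315, -0.0910)
angular accel α = (1.0160, -0.6028, 2.0786)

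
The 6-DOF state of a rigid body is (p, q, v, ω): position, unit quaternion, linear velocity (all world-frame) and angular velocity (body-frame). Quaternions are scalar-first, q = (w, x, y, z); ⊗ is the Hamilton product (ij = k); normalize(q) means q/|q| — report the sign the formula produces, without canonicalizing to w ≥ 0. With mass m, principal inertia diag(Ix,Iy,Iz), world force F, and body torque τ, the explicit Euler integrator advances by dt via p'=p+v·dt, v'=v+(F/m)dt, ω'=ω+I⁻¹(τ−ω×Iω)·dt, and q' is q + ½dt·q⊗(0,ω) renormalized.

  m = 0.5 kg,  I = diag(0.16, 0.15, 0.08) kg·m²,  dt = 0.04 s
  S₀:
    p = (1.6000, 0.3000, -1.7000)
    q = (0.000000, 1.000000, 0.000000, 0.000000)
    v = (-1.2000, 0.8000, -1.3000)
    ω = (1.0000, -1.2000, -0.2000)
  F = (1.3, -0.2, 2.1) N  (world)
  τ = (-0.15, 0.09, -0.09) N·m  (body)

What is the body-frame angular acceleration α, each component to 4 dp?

gyro term ω×Iω = (-0.0168, -0.0160, 0.0120)
α = I⁻¹(τ − ω×Iω) = (-0.8325, 0.7067, -1.2750)

α = (-0.8325, 0.7067, -1.2750)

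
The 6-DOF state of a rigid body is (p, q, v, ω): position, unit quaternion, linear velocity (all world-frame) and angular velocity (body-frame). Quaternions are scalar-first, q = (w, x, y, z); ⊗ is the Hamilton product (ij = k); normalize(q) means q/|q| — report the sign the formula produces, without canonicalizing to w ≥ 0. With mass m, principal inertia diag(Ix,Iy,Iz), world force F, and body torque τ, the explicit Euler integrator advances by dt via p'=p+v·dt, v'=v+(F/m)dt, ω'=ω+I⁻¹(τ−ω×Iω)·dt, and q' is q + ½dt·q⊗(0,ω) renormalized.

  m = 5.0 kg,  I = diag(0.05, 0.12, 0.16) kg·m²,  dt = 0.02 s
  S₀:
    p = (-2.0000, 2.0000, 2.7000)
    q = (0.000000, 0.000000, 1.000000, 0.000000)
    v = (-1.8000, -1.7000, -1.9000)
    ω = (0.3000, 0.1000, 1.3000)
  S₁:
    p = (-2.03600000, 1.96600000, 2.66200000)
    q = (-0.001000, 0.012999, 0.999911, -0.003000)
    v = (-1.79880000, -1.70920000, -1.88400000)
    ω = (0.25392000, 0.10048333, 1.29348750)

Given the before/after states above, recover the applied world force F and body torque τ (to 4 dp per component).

v₁ − v₀ = (0.00120000, -0.00920000, 0.01600000)
m·(v₁−v₀)/dt = (0.3000, -2.3000, 4.0000)
Δω = ω₁−ω₀ = (-0.04608000, 0.00048333, -0.00651250)
ω₀×(Iω₀) = (0.0052, -0.0429, 0.0021)
τ = I·(Δω/dt) + ω₀×(Iω₀) = (-0.1100, -0.0400, -0.0500)

F = (0.3000, -2.3000, 4.0000)
τ = (-0.1100, -0.0400, -0.0500)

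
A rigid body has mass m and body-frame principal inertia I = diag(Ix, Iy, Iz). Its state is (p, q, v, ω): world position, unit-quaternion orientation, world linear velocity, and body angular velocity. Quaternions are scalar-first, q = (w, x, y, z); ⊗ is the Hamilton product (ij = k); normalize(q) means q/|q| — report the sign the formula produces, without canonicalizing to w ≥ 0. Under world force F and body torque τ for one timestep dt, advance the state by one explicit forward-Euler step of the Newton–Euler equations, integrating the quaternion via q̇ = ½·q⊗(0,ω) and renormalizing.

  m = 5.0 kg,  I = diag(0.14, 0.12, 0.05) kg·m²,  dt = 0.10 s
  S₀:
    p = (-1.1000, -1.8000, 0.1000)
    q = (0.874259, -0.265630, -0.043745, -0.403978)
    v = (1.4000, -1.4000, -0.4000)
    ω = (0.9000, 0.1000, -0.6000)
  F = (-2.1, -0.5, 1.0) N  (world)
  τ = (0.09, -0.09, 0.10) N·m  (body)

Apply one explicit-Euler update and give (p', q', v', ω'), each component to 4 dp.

p' = (-0.9600, -1.9400, 0.0600)
q' = (0.8730, -0.2226, -0.0654, -0.4289)
v' = (1.3580, -1.4100, -0.3800)
ω' = (0.9613, 0.0655, -0.3964)

gyro term ω×Iω = (0.0042, -0.0486, -0.0018)
angular accel α = (0.6129, -0.3450, 2.0360)
new body rate ω' = (0.9613, 0.0655, -0.3964)
Hamilton product q⊗(0,ω) = (0.0010547, 0.8534779, -0.4355323, -0.5117479)
updated quaternion q' = (0.8730, -0.2226, -0.0654, -0.4289)
new position p' = (-0.9600, -1.9400, 0.0600)
new velocity v' = (1.3580, -1.4100, -0.3800)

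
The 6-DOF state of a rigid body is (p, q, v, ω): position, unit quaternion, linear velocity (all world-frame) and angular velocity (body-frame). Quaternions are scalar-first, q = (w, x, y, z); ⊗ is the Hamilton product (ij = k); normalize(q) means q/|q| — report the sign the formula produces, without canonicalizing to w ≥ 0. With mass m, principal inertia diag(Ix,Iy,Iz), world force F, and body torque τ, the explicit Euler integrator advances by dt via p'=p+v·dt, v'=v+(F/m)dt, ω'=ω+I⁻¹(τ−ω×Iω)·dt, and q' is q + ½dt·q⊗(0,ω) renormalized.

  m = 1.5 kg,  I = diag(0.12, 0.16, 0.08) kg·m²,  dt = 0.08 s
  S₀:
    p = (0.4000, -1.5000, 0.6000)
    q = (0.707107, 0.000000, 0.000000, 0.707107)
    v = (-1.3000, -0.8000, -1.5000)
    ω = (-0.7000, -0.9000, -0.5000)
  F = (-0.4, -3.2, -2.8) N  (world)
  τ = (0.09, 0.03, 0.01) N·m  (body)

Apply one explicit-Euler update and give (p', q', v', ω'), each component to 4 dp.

p' = (0.2960, -1.5640, 0.4800)
q' = (0.7204, 0.0056, -0.0452, 0.6921)
v' = (-1.3213, -0.9707, -1.6493)
ω' = (-0.6160, -0.8920, -0.5152)

a = (-0.2667, -2.1333, -1.8667)
new position p' = (0.2960, -1.5640, 0.4800)
new velocity v' = (-1.3213, -0.9707, -1.6493)
gyro term ω×Iω = (-0.0360, 0.0140, 0.0252)
angular accel α = (1.0500, 0.1000, -0.1900)
ω' = ω + α·dt = (-0.6160, -0.8920, -0.5152)
q⊗(0,ω) = (0.3535535, 0.1414214, -1.1313712, -0.3535535)
updated quaternion q' = (0.7204, 0.0056, -0.0452, 0.6921)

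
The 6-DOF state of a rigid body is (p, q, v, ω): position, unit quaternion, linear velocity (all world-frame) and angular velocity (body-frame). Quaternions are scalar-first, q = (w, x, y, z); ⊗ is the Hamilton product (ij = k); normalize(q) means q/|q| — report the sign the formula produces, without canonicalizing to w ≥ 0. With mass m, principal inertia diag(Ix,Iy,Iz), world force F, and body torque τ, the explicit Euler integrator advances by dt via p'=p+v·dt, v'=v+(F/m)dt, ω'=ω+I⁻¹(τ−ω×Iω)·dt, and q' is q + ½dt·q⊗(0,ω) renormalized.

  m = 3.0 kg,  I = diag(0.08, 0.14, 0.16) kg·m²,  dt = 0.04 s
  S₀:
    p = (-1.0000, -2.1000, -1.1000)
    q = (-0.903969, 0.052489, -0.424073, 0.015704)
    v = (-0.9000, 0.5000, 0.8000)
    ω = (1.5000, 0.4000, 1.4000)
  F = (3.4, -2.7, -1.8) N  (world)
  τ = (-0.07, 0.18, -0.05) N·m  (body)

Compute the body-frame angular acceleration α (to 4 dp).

α = (-1.0150, 2.4857, -0.5375)

precession coupling ω×(Iω) = (0.0112, -0.1680, 0.0360)
angular accel α = (-1.0150, 2.4857, -0.5375)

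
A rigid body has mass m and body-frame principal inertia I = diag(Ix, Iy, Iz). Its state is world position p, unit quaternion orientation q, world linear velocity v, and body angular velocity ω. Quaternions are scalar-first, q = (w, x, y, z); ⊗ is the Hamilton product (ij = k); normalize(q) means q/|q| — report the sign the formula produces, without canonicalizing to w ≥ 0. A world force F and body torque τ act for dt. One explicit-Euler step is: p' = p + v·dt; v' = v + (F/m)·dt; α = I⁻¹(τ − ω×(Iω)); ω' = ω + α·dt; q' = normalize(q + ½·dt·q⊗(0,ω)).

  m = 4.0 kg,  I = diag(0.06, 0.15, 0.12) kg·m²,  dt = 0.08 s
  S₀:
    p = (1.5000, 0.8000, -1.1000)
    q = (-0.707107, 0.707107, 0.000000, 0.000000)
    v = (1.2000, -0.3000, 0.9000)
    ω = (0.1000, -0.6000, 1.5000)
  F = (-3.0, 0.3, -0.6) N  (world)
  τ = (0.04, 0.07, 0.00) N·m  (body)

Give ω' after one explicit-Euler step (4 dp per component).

ω×(Iω) gyroscopic = (0.0270, -0.0090, -0.0054)
α = I⁻¹(τ − ω×Iω) = (0.2167, 0.5267, 0.0450)
ω + α·dt = (0.1173, -0.5579, 1.5036)

ω' = (0.1173, -0.5579, 1.5036)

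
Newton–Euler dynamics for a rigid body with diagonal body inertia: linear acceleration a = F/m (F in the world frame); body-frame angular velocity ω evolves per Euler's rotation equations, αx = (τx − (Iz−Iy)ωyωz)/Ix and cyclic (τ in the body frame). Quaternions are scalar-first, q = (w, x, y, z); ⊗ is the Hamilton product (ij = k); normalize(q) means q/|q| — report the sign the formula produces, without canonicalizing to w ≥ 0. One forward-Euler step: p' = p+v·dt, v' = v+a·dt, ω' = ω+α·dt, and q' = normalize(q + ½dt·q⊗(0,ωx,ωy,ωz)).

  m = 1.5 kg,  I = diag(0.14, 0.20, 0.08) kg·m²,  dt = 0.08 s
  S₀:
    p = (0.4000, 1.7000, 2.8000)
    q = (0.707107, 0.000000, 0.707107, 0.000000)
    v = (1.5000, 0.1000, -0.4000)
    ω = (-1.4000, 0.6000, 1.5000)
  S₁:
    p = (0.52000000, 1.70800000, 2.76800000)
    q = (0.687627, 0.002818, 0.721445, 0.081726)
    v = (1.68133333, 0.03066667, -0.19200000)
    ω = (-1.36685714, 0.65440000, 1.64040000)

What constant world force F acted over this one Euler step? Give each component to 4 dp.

F = (3.4000, -1.3000, 3.9000)

Δv = v₁−v₀ = (0.18133333, -0.06933333, 0.20800000)
applied force F = (3.4000, -1.3000, 3.9000)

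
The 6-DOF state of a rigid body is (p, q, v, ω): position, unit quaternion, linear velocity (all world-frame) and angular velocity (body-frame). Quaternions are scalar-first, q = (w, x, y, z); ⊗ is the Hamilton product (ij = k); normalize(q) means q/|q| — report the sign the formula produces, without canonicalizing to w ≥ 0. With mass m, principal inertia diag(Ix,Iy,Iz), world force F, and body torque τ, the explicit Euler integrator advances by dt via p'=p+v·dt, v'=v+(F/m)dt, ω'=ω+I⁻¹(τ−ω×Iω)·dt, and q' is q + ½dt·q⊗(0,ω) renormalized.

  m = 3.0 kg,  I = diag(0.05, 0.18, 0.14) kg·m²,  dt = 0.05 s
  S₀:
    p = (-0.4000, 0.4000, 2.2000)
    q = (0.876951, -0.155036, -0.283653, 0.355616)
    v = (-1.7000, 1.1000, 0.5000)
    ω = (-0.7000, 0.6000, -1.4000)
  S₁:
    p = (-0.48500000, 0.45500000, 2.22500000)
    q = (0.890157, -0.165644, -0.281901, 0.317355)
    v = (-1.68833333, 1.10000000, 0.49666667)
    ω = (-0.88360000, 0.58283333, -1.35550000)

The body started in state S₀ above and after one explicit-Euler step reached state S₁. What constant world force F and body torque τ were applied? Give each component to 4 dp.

rate change Δω = (-0.18360000, -0.01716667, 0.04450000)
ω₀×(Iω₀) = (0.0336, -0.0882, -0.0546)
I·α + gyro = (-0.1500, -0.1500, 0.0700)
velocity change Δv = (0.01166667, 0.00000000, -0.00333333)
F = m·Δv/dt = (0.7000, 0.0000, -0.2000)

F = (0.7000, 0.0000, -0.2000)
τ = (-0.1500, -0.1500, 0.0700)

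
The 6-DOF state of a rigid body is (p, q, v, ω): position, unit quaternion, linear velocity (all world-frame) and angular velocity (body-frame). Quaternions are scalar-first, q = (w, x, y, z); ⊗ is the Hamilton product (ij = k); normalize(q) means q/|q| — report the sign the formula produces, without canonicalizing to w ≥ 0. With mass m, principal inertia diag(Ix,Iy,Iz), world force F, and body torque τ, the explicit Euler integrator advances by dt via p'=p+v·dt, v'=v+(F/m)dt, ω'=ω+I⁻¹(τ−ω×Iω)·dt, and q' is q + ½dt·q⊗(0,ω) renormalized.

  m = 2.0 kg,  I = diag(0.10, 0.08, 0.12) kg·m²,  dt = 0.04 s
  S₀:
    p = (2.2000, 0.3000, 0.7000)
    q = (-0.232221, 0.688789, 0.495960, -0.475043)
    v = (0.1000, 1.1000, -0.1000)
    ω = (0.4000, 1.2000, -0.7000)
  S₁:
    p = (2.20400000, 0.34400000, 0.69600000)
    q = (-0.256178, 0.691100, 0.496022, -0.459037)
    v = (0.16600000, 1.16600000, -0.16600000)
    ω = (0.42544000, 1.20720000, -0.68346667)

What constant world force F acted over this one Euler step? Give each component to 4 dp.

F = (3.3000, 3.3000, -3.3000)

Δv = v₁−v₀ = (0.06600000, 0.06600000, -0.06600000)
m·(v₁−v₀)/dt = (3.3000, 3.3000, -3.3000)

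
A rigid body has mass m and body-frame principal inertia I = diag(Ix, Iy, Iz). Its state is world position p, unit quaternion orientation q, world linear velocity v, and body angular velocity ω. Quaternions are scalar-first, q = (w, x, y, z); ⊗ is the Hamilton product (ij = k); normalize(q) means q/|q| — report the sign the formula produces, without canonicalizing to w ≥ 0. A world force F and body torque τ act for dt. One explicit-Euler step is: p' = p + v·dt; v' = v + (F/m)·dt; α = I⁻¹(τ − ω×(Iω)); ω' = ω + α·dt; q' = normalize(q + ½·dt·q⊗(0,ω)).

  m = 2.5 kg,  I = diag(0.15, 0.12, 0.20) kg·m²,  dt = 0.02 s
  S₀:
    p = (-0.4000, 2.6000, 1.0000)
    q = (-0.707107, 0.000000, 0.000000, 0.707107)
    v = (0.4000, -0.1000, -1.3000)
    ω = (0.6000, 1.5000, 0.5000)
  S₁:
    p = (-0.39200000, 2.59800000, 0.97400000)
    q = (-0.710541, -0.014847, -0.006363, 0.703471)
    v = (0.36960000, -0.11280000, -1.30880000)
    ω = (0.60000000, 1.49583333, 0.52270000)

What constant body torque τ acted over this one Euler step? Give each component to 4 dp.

τ = (0.0600, -0.0400, 0.2000)

ω₁ − ω₀ = (0.00000000, -0.00416667, 0.02270000)
I·α + gyro = (0.0600, -0.0400, 0.2000)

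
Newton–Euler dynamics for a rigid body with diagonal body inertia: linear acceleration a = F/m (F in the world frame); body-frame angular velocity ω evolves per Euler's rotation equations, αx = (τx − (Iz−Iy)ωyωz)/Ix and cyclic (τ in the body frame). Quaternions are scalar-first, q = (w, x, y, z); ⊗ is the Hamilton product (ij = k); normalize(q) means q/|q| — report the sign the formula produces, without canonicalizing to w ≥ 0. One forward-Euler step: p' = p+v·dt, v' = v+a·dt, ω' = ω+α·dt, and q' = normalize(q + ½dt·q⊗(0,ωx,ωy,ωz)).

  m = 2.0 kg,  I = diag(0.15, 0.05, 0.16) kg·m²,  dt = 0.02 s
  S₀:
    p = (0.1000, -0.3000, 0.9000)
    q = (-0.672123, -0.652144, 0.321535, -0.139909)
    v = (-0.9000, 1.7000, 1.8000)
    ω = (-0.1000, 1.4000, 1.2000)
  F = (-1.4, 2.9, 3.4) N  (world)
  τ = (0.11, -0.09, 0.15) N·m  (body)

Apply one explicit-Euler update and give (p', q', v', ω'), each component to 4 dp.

ω×(Iω) gyroscopic = (0.1848, 0.0012, 0.0140)
(τ − ω×Iω)/I = (-0.4987, -1.8240, 0.8500)
new body rate ω' = (-0.1100, 1.3635, 1.2170)
Hamilton product q⊗(0,ω) = (-0.3474726, 0.6489269, -0.1444085, -1.6873957)
q + ½dt·q⊗(0,ω), renormalized = (-0.6755, -0.6455, 0.3200, -0.1568)
p + v·dt = (0.0820, -0.2660, 0.9360)
v + (F/m)dt = (-0.9140, 1.7290, 1.8340)

p' = (0.0820, -0.2660, 0.9360)
q' = (-0.6755, -0.6455, 0.3200, -0.1568)
v' = (-0.9140, 1.7290, 1.8340)
ω' = (-0.1100, 1.3635, 1.2170)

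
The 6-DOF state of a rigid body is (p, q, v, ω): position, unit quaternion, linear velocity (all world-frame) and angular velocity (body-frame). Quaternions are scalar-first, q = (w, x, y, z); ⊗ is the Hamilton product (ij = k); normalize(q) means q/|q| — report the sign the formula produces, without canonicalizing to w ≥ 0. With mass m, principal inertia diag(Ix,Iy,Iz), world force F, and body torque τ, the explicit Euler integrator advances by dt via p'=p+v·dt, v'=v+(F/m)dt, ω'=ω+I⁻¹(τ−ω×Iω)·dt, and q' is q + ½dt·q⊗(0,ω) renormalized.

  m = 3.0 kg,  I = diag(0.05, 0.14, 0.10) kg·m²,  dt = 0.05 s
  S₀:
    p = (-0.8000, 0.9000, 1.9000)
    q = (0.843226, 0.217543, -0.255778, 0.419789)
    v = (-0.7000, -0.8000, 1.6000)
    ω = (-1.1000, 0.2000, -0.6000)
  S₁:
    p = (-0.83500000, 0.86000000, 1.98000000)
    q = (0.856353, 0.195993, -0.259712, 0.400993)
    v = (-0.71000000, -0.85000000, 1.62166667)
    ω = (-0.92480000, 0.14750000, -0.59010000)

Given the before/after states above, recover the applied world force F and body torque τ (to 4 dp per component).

F = (-0.6000, -3.0000, 1.3000)
τ = (0.1800, -0.1800, 0.0000)

velocity change Δv = (-0.01000000, -0.05000000, 0.02166667)
applied force F = (-0.6000, -3.0000, 1.3000)
rate change Δω = (0.17520000, -0.05250000, 0.00990000)
I·α + gyro = (0.1800, -0.1800, 0.0000)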